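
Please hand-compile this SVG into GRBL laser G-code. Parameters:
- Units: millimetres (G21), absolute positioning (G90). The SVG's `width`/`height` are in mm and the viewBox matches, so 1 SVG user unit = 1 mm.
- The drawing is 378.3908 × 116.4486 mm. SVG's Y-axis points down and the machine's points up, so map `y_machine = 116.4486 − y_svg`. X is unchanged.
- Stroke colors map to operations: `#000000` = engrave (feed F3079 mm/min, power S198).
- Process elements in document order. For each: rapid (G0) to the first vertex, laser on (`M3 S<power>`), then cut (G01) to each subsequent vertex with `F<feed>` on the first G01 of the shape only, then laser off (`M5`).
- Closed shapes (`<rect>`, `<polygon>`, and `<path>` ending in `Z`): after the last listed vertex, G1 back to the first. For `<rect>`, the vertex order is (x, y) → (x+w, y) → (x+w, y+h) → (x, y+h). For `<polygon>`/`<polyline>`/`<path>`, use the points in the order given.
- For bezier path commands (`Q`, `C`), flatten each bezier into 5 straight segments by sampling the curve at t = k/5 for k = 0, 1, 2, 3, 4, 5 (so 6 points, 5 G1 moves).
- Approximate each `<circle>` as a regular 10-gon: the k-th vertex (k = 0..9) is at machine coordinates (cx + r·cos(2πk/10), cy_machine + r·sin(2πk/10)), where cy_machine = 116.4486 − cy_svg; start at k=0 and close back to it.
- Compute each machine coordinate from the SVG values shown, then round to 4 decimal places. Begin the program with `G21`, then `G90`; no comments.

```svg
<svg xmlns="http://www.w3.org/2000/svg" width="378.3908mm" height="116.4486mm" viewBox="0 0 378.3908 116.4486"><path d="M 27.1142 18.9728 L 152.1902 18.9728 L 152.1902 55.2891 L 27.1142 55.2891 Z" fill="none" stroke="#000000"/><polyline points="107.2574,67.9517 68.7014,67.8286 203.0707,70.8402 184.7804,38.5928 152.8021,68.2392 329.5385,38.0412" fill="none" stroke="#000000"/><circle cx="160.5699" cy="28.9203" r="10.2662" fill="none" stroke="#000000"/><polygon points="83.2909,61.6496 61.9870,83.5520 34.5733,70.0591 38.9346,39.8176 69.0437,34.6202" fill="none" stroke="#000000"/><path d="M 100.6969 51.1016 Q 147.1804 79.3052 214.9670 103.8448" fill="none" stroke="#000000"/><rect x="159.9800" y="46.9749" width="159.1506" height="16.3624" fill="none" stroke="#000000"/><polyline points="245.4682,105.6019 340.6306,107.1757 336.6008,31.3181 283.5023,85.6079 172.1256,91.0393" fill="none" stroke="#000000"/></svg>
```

Since the viewBox matches the mm dimensions, user units are millimetres directly. The only transform is the Y-flip y_m = 116.4486 − y_svg.

Shape 1 is a rectangle drawn with `<path>`. Its stroke #000000 means engrave at S198, F3079. After flipping Y the toolpath is (27.1142,97.4758) → (152.1902,97.4758) → (152.1902,61.1595) → (27.1142,61.1595) → (27.1142,97.4758), returning to the start.

Shape 2 is a open polyline drawn with `<polyline>`. Its stroke #000000 means engrave at S198, F3079. After flipping Y the toolpath is (107.2574,48.4969) → (68.7014,48.6200) → (203.0707,45.6084) → (184.7804,77.8558) → (152.8021,48.2094) → (329.5385,78.4074).

Shape 3 is a circle drawn with `<circle>`. Its stroke #000000 means engrave at S198, F3079. After flipping Y the toolpath is (170.8361,87.5283) → (168.8754,93.5626) → (163.7423,97.2920) → (157.3975,97.2920) → (152.2644,93.5626) → (150.3037,87.5283) → (152.2644,81.4940) → (157.3975,77.7646) → (163.7423,77.7646) → (168.8754,81.4940) → (170.8361,87.5283), returning to the start.

Shape 4 is a regular polygon drawn with `<polygon>`. Its stroke #000000 means engrave at S198, F3079. After flipping Y the toolpath is (83.2909,54.7990) → (61.9870,32.8966) → (34.5733,46.3895) → (38.9346,76.6310) → (69.0437,81.8284) → (83.2909,54.7990), returning to the start.

Shape 5 is a quadratic bezier drawn with `<path>`. Its stroke #000000 means engrave at S198, F3079. After flipping Y the toolpath is (100.6969,65.3470) → (120.1424,54.2121) → (141.2922,43.3704) → (164.1462,32.8217) → (188.7045,22.5662) → (214.9670,12.6038).

Shape 6 is a rectangle drawn with `<rect>`. Its stroke #000000 means engrave at S198, F3079. After flipping Y the toolpath is (159.9800,69.4737) → (319.1306,69.4737) → (319.1306,53.1113) → (159.9800,53.1113) → (159.9800,69.4737), returning to the start.

Shape 7 is a open polyline drawn with `<polyline>`. Its stroke #000000 means engrave at S198, F3079. After flipping Y the toolpath is (245.4682,10.8467) → (340.6306,9.2729) → (336.6008,85.1305) → (283.5023,30.8407) → (172.1256,25.4093).

G21
G90
G0 X27.1142 Y97.4758
M3 S198
G01 X152.1902 Y97.4758 F3079
G01 X152.1902 Y61.1595
G01 X27.1142 Y61.1595
G01 X27.1142 Y97.4758
M5
G0 X107.2574 Y48.4969
M3 S198
G01 X68.7014 Y48.6200 F3079
G01 X203.0707 Y45.6084
G01 X184.7804 Y77.8558
G01 X152.8021 Y48.2094
G01 X329.5385 Y78.4074
M5
G0 X170.8361 Y87.5283
M3 S198
G01 X168.8754 Y93.5626 F3079
G01 X163.7423 Y97.2920
G01 X157.3975 Y97.2920
G01 X152.2644 Y93.5626
G01 X150.3037 Y87.5283
G01 X152.2644 Y81.4940
G01 X157.3975 Y77.7646
G01 X163.7423 Y77.7646
G01 X168.8754 Y81.4940
G01 X170.8361 Y87.5283
M5
G0 X83.2909 Y54.7990
M3 S198
G01 X61.9870 Y32.8966 F3079
G01 X34.5733 Y46.3895
G01 X38.9346 Y76.6310
G01 X69.0437 Y81.8284
G01 X83.2909 Y54.7990
M5
G0 X100.6969 Y65.3470
M3 S198
G01 X120.1424 Y54.2121 F3079
G01 X141.2922 Y43.3704
G01 X164.1462 Y32.8217
G01 X188.7045 Y22.5662
G01 X214.9670 Y12.6038
M5
G0 X159.9800 Y69.4737
M3 S198
G01 X319.1306 Y69.4737 F3079
G01 X319.1306 Y53.1113
G01 X159.9800 Y53.1113
G01 X159.9800 Y69.4737
M5
G0 X245.4682 Y10.8467
M3 S198
G01 X340.6306 Y9.2729 F3079
G01 X336.6008 Y85.1305
G01 X283.5023 Y30.8407
G01 X172.1256 Y25.4093
M5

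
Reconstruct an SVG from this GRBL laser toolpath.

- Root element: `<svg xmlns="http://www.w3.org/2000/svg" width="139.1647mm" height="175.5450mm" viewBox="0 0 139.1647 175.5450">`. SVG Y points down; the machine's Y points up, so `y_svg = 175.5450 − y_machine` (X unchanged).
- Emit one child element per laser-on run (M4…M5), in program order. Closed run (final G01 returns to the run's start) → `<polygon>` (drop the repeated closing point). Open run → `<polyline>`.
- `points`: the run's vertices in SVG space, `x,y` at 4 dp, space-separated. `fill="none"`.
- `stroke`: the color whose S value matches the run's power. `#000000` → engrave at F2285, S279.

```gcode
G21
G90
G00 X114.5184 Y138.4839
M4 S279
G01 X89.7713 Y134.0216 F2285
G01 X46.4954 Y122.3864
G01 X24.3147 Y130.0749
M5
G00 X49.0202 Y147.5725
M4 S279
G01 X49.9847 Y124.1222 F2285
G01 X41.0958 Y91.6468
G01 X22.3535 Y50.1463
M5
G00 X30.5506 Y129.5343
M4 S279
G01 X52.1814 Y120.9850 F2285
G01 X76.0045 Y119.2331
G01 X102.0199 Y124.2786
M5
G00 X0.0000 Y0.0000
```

Each laser-on run becomes one SVG element. Flip Y back into SVG space with y_svg = 175.5450 − y_machine. Every run uses S279, so all elements get stroke `#000000` (engrave).

Run 1: The run is open, so emit a `<polyline>` with points (Y-flipped): 114.5184,37.0611 89.7713,41.5234 46.4954,53.1586 24.3147,45.4701.

Run 2: The run is open, so emit a `<polyline>` with points (Y-flipped): 49.0202,27.9725 49.9847,51.4228 41.0958,83.8982 22.3535,125.3987.

Run 3: The run is open, so emit a `<polyline>` with points (Y-flipped): 30.5506,46.0107 52.1814,54.5600 76.0045,56.3119 102.0199,51.2664.

<svg xmlns="http://www.w3.org/2000/svg" width="139.1647mm" height="175.5450mm" viewBox="0 0 139.1647 175.5450">
  <polyline points="114.5184,37.0611 89.7713,41.5234 46.4954,53.1586 24.3147,45.4701" fill="none" stroke="#000000"/>
  <polyline points="49.0202,27.9725 49.9847,51.4228 41.0958,83.8982 22.3535,125.3987" fill="none" stroke="#000000"/>
  <polyline points="30.5506,46.0107 52.1814,54.5600 76.0045,56.3119 102.0199,51.2664" fill="none" stroke="#000000"/>
</svg>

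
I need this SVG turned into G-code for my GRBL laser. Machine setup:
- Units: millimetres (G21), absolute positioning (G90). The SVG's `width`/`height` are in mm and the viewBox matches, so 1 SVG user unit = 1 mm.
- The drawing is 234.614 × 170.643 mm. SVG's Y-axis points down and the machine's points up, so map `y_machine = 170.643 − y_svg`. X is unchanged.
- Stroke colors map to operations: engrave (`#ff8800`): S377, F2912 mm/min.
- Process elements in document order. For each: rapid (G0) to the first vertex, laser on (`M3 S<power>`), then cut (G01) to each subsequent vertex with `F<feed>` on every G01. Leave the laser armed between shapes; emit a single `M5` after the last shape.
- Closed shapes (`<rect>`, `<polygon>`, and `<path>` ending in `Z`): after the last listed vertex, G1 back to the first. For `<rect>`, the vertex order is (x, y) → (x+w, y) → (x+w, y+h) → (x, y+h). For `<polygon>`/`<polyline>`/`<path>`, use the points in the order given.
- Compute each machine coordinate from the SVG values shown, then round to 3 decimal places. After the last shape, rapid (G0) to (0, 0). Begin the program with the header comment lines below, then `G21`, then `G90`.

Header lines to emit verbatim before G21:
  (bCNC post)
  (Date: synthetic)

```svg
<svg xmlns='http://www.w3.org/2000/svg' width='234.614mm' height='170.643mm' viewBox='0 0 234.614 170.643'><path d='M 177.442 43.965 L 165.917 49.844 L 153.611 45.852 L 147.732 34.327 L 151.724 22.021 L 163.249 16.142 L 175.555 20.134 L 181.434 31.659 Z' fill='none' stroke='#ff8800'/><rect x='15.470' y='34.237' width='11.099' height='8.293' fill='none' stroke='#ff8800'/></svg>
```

(bCNC post)
(Date: synthetic)
G21
G90
G0 X177.442 Y126.678
M3 S377
G01 X165.917 Y120.799 F2912
G01 X153.611 Y124.791 F2912
G01 X147.732 Y136.316 F2912
G01 X151.724 Y148.622 F2912
G01 X163.249 Y154.501 F2912
G01 X175.555 Y150.509 F2912
G01 X181.434 Y138.984 F2912
G01 X177.442 Y126.678 F2912
G0 X15.470 Y136.406
M3 S377
G01 X26.569 Y136.406 F2912
G01 X26.569 Y128.113 F2912
G01 X15.470 Y128.113 F2912
G01 X15.470 Y136.406 F2912
M5
G0 X0.000 Y0.000

1 u = 1 mm; y_m = 170.643 − y.

[1] `<path>` regular polygon, #ff8800→engrave S377 F2912: (177.442,126.678) → (165.917,120.799) → (153.611,124.791) → (147.732,136.316) → (151.724,148.622) → (163.249,154.501) → (175.555,150.509) → (181.434,138.984) → (177.442,126.678) (closed)

[2] `<rect>` rectangle, #ff8800→engrave S377 F2912: (15.470,136.406) → (26.569,136.406) → (26.569,128.113) → (15.470,128.113) → (15.470,136.406) (closed)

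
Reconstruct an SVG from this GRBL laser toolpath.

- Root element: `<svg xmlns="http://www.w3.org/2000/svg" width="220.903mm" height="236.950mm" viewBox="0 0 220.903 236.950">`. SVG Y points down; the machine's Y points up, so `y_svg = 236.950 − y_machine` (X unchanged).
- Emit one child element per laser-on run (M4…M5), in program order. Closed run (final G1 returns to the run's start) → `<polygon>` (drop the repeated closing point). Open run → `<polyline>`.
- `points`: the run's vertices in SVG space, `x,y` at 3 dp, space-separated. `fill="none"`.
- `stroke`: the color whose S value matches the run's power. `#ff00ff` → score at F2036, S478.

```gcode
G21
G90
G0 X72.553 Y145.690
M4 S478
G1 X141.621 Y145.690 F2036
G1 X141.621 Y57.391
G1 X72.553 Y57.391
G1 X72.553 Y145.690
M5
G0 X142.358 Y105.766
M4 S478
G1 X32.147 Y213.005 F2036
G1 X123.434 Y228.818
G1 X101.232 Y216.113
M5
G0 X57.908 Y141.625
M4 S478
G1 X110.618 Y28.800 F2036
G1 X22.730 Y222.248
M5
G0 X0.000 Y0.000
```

Each laser-on run becomes one SVG element. Flip Y back into SVG space with y_svg = 236.950 − y_machine. Every run uses S478, so all elements get stroke `#ff00ff` (score).

Run 1: The run returns to its start, so emit a `<polygon>` with points (Y-flipped): 72.553,91.260 141.621,91.260 141.621,179.559 72.553,179.559.

Run 2: The run is open, so emit a `<polyline>` with points (Y-flipped): 142.358,131.184 32.147,23.945 123.434,8.132 101.232,20.837.

Run 3: The run is open, so emit a `<polyline>` with points (Y-flipped): 57.908,95.325 110.618,208.150 22.730,14.702.

<svg xmlns="http://www.w3.org/2000/svg" width="220.903mm" height="236.950mm" viewBox="0 0 220.903 236.950">
  <polygon points="72.553,91.260 141.621,91.260 141.621,179.559 72.553,179.559" fill="none" stroke="#ff00ff"/>
  <polyline points="142.358,131.184 32.147,23.945 123.434,8.132 101.232,20.837" fill="none" stroke="#ff00ff"/>
  <polyline points="57.908,95.325 110.618,208.150 22.730,14.702" fill="none" stroke="#ff00ff"/>
</svg>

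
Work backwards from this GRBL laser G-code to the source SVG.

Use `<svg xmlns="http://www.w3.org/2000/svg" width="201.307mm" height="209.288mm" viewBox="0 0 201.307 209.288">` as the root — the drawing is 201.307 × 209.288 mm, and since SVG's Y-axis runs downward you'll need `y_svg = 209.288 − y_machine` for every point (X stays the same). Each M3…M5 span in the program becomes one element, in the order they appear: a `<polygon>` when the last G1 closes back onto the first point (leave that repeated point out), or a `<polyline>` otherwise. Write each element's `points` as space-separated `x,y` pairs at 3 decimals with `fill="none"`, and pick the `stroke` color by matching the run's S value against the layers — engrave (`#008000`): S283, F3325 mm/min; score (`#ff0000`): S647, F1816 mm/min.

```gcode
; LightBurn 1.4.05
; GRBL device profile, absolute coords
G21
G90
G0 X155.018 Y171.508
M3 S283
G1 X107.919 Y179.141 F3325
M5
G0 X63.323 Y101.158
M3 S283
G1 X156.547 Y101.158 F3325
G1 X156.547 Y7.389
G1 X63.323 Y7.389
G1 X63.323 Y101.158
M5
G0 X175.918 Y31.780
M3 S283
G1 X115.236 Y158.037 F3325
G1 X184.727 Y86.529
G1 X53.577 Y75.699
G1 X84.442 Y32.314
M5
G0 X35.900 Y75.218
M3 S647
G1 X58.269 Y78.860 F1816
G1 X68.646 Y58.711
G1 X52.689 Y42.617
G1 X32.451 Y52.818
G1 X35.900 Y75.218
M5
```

Each laser-on run becomes one SVG element. Flip Y back into SVG space with y_svg = 209.288 − y_machine.

Run 1: power S283 maps to stroke `#008000` (engrave). The run is open, so emit a `<polyline>` with points (Y-flipped): 155.018,37.780 107.919,30.147.

Run 2: S283 ⇒ engrave layer `#008000`. The run returns to its start, so emit a `<polygon>` with points (Y-flipped): 63.323,108.130 156.547,108.130 156.547,201.899 63.323,201.899.

Run 3: power S283 maps to stroke `#008000` (engrave). The run is open, so emit a `<polyline>` with points (Y-flipped): 175.918,177.508 115.236,51.251 184.727,122.759 53.577,133.589 84.442,176.974.

Run 4: the run's S647 means `#ff0000` (score). The run returns to its start, so emit a `<polygon>` with points (Y-flipped): 35.900,134.070 58.269,130.428 68.646,150.577 52.689,166.671 32.451,156.470.

<svg xmlns="http://www.w3.org/2000/svg" width="201.307mm" height="209.288mm" viewBox="0 0 201.307 209.288">
  <polyline points="155.018,37.780 107.919,30.147" fill="none" stroke="#008000"/>
  <polygon points="63.323,108.130 156.547,108.130 156.547,201.899 63.323,201.899" fill="none" stroke="#008000"/>
  <polyline points="175.918,177.508 115.236,51.251 184.727,122.759 53.577,133.589 84.442,176.974" fill="none" stroke="#008000"/>
  <polygon points="35.900,134.070 58.269,130.428 68.646,150.577 52.689,166.671 32.451,156.470" fill="none" stroke="#ff0000"/>
</svg>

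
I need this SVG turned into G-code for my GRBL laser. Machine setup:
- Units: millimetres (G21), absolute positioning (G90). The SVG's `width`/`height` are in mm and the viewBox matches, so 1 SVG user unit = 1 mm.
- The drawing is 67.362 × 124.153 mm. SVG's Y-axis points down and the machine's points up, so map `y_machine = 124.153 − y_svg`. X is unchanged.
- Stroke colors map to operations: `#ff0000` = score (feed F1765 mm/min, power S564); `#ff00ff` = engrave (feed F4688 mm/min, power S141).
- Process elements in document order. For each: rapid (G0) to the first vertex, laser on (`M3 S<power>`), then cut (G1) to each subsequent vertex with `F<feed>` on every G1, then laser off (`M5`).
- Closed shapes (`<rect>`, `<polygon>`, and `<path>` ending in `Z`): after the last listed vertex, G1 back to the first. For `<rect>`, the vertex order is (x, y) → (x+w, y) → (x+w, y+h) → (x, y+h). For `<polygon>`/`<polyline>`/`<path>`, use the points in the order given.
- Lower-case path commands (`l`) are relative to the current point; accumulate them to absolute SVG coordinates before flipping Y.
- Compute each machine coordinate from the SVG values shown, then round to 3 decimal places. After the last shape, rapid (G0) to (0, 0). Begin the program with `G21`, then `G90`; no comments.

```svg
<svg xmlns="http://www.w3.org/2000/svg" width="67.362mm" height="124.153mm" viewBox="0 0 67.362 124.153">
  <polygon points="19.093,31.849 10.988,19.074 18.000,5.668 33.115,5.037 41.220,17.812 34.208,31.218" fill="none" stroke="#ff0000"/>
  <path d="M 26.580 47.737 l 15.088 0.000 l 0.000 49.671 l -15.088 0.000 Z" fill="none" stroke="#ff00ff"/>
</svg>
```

G21
G90
G0 X19.093 Y92.304
M3 S564
G1 X10.988 Y105.079 F1765
G1 X18.000 Y118.485 F1765
G1 X33.115 Y119.116 F1765
G1 X41.220 Y106.341 F1765
G1 X34.208 Y92.935 F1765
G1 X19.093 Y92.304 F1765
M5
G0 X26.580 Y76.416
M3 S141
G1 X41.668 Y76.416 F4688
G1 X41.668 Y26.745 F4688
G1 X26.580 Y26.745 F4688
G1 X26.580 Y76.416 F4688
M5
G0 X0.000 Y0.000

viewBox `0 0 67.362 124.153` with mm width/height → 1 unit = 1 mm. Flip: y_m = 124.153 − y_svg.

**Shape 1** — `<polygon>` regular polygon, stroke `#ff0000` → score (S564, F1765). Machine vertices: (19.093,92.304) → (10.988,105.079) → (18.000,118.485) → (33.115,119.116) → (41.220,106.341) → (34.208,92.935) → (19.093,92.304). Closed: final G1 returns to the first vertex.

**Shape 2** — `<path>` rectangle, stroke `#ff00ff` → engrave (S141, F4688). Machine vertices: (26.580,76.416) → (41.668,76.416) → (41.668,26.745) → (26.580,26.745) → (26.580,76.416). Closed: final G1 returns to the first vertex.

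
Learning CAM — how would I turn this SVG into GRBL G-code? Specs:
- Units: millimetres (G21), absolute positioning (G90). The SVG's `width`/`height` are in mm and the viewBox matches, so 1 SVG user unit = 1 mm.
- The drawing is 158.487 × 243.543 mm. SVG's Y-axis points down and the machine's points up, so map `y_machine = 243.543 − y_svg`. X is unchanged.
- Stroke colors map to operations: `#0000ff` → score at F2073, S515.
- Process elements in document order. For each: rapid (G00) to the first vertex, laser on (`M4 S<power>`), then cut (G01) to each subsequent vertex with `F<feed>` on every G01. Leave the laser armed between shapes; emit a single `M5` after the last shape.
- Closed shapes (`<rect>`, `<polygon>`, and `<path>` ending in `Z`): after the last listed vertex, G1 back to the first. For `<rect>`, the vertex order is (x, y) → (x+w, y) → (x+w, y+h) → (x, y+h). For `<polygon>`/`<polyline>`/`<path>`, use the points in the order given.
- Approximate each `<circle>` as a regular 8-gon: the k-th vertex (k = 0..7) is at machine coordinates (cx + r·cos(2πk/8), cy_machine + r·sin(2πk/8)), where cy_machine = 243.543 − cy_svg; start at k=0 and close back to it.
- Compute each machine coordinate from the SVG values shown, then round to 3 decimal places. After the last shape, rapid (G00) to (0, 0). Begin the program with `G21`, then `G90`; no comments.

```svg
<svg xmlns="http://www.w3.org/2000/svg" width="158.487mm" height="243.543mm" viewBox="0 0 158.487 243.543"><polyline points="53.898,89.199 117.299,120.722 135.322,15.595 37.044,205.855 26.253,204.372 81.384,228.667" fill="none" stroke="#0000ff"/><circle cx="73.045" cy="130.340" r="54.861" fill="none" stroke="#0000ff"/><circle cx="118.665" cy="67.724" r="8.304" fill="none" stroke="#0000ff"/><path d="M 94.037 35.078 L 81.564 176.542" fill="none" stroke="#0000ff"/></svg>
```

viewBox `0 0 158.487 243.543` with mm width/height → 1 unit = 1 mm. Flip: y_m = 243.543 − y_svg.

**Shape 1** — `<polyline>` open polyline, stroke `#0000ff` → score (S515, F2073). Machine vertices: (53.898,154.344) → (117.299,122.821) → (135.322,227.948) → (37.044,37.688) → (26.253,39.171) → (81.384,14.876). Open path.

**Shape 2** — `<circle>` circle, stroke `#0000ff` → score (S515, F2073). Machine vertices: (127.906,113.203) → (111.838,151.996) → (73.045,168.064) → (34.252,151.996) → (18.184,113.203) → (34.252,74.410) → (73.045,58.342) → (111.838,74.410) → (127.906,113.203). Closed: final G1 returns to the first vertex.

**Shape 3** — `<circle>` circle, stroke `#0000ff` → score (S515, F2073). Machine vertices: (126.969,175.819) → (124.537,181.691) → (118.665,184.123) → (112.793,181.691) → (110.361,175.819) → (112.793,169.947) → (118.665,167.515) → (124.537,169.947) → (126.969,175.819). Closed: final G1 returns to the first vertex.

**Shape 4** — `<path>` line segment, stroke `#0000ff` → score (S515, F2073). Machine vertices: (94.037,208.465) → (81.564,67.001). Open path.

G21
G90
G00 X53.898 Y154.344
M4 S515
G01 X117.299 Y122.821 F2073
G01 X135.322 Y227.948 F2073
G01 X37.044 Y37.688 F2073
G01 X26.253 Y39.171 F2073
G01 X81.384 Y14.876 F2073
G00 X127.906 Y113.203
M4 S515
G01 X111.838 Y151.996 F2073
G01 X73.045 Y168.064 F2073
G01 X34.252 Y151.996 F2073
G01 X18.184 Y113.203 F2073
G01 X34.252 Y74.410 F2073
G01 X73.045 Y58.342 F2073
G01 X111.838 Y74.410 F2073
G01 X127.906 Y113.203 F2073
G00 X126.969 Y175.819
M4 S515
G01 X124.537 Y181.691 F2073
G01 X118.665 Y184.123 F2073
G01 X112.793 Y181.691 F2073
G01 X110.361 Y175.819 F2073
G01 X112.793 Y169.947 F2073
G01 X118.665 Y167.515 F2073
G01 X124.537 Y169.947 F2073
G01 X126.969 Y175.819 F2073
G00 X94.037 Y208.465
M4 S515
G01 X81.564 Y67.001 F2073
M5
G00 X0.000 Y0.000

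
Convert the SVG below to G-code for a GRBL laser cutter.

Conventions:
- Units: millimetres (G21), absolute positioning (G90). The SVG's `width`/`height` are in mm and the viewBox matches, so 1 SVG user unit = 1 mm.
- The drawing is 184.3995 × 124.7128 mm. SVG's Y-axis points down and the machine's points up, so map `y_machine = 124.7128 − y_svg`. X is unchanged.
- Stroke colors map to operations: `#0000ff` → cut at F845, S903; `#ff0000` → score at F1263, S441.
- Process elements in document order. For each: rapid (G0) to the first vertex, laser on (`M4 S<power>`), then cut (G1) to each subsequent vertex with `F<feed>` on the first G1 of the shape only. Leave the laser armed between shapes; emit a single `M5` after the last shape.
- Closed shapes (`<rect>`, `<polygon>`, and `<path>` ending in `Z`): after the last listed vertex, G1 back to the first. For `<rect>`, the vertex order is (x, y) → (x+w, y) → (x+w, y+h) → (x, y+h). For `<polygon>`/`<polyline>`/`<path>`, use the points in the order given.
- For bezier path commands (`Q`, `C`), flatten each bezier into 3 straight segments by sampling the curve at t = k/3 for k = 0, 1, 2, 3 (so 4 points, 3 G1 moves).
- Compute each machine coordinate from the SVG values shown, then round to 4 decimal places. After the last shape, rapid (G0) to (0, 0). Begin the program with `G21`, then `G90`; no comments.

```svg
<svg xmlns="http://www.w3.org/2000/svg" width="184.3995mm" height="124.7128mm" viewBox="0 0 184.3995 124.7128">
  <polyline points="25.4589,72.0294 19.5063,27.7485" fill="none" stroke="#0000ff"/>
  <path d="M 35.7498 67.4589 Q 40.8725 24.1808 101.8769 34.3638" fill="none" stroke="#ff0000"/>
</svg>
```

1 u = 1 mm; y_m = 124.7128 − y.

[1] `<polyline>` line segment, #0000ff→cut S903 F845: (25.4589,52.6834) → (19.5063,96.9643)

[2] `<path>` quadratic bezier, #ff0000→score S441 F1263: (35.7498,57.2539) → (45.3740,80.1658) → (67.4164,91.1975) → (101.8769,90.3490)

G21
G90
G0 X25.4589 Y52.6834
M4 S903
G1 X19.5063 Y96.9643 F845
G0 X35.7498 Y57.2539
M4 S441
G1 X45.3740 Y80.1658 F1263
G1 X67.4164 Y91.1975
G1 X101.8769 Y90.3490
M5
G0 X0.0000 Y0.0000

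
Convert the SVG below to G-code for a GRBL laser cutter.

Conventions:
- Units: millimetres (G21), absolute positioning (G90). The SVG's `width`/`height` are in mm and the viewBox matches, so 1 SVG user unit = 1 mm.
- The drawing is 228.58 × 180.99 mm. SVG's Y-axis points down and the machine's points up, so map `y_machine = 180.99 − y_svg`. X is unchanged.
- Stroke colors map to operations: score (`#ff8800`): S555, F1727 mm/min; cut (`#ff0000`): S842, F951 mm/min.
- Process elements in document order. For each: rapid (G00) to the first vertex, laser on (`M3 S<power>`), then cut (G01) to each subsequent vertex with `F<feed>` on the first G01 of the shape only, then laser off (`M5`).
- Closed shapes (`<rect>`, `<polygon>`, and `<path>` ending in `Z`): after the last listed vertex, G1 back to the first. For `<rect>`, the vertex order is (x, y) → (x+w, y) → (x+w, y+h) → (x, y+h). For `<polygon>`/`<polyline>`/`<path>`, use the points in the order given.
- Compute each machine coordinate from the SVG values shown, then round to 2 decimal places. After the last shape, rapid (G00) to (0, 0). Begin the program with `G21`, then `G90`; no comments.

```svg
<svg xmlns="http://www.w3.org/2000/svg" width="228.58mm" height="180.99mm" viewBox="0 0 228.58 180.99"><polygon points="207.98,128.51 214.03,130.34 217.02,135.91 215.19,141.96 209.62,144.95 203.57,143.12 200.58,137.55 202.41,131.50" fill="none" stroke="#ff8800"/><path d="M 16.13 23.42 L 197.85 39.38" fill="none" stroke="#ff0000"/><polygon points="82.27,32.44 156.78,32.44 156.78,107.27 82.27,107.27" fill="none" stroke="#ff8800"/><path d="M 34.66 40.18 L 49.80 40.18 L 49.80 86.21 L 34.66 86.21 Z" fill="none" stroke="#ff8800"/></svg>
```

G21
G90
G00 X207.98 Y52.48
M3 S555
G01 X214.03 Y50.65 F1727
G01 X217.02 Y45.08
G01 X215.19 Y39.03
G01 X209.62 Y36.04
G01 X203.57 Y37.87
G01 X200.58 Y43.44
G01 X202.41 Y49.49
G01 X207.98 Y52.48
M5
G00 X16.13 Y157.57
M3 S842
G01 X197.85 Y141.61 F951
M5
G00 X82.27 Y148.55
M3 S555
G01 X156.78 Y148.55 F1727
G01 X156.78 Y73.72
G01 X82.27 Y73.72
G01 X82.27 Y148.55
M5
G00 X34.66 Y140.81
M3 S555
G01 X49.80 Y140.81 F1727
G01 X49.80 Y94.78
G01 X34.66 Y94.78
G01 X34.66 Y140.81
M5
G00 X0.00 Y0.00

Since the viewBox matches the mm dimensions, user units are millimetres directly. The only transform is the Y-flip y_m = 180.99 − y_svg.

Shape 1 is a regular polygon drawn with `<polygon>`. Its stroke #ff8800 means score at S555, F1727. After flipping Y the toolpath is (207.98,52.48) → (214.03,50.65) → (217.02,45.08) → (215.19,39.03) → (209.62,36.04) → (203.57,37.87) → (200.58,43.44) → (202.41,49.49) → (207.98,52.48), returning to the start.

Shape 2 is a line segment drawn with `<path>`. Its stroke #ff0000 means cut at S842, F951. After flipping Y the toolpath is (16.13,157.57) → (197.85,141.61).

Shape 3 is a rectangle drawn with `<polygon>`. Its stroke #ff8800 means score at S555, F1727. After flipping Y the toolpath is (82.27,148.55) → (156.78,148.55) → (156.78,73.72) → (82.27,73.72) → (82.27,148.55), returning to the start.

Shape 4 is a rectangle drawn with `<path>`. Its stroke #ff8800 means score at S555, F1727. After flipping Y the toolpath is (34.66,140.81) → (49.80,140.81) → (49.80,94.78) → (34.66,94.78) → (34.66,140.81), returning to the start.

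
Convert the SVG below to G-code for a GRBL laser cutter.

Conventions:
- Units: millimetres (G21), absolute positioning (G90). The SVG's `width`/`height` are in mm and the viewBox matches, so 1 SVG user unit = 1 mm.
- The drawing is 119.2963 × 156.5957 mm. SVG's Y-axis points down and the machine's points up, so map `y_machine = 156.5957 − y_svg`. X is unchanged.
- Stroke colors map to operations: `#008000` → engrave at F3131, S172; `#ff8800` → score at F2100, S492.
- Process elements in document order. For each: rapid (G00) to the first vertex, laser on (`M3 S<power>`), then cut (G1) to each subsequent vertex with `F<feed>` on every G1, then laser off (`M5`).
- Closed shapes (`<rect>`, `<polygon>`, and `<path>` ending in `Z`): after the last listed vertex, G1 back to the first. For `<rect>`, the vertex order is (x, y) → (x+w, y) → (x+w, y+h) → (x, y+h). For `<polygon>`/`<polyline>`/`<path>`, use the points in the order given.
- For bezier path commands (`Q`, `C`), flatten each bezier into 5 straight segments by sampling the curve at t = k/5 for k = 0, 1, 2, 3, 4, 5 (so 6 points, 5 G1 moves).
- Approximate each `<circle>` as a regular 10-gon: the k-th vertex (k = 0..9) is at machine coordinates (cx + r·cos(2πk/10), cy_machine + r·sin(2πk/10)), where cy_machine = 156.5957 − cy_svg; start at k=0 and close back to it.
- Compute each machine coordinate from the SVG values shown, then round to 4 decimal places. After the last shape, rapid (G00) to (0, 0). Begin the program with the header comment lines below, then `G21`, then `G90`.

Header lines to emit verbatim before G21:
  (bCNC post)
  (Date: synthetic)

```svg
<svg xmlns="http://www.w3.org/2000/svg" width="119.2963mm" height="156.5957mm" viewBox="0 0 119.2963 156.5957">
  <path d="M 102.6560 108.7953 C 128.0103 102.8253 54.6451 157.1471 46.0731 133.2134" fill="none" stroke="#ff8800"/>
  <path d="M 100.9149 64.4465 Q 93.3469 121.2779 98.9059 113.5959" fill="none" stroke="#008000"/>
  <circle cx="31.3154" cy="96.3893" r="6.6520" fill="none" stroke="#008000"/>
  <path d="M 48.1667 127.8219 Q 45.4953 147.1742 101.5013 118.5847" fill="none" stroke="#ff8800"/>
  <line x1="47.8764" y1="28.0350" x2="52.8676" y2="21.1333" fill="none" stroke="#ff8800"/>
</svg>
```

(bCNC post)
(Date: synthetic)
G21
G90
G00 X102.6560 Y47.8004
M3 S492
G1 X107.3303 Y45.2558 F2100
G1 X96.1606 Y34.8914 F2100
G1 X76.9954 Y23.3575 F2100
G1 X57.6834 Y17.3044 F2100
G1 X46.0731 Y23.3823 F2100
M5
G00 X100.9149 Y92.1492
M3 S172
G1 X98.4128 Y71.9972 F3131
G1 X96.9608 Y57.0062 F3131
G1 X96.5590 Y47.1763 F3131
G1 X97.2074 Y42.5075 F3131
G1 X98.9059 Y42.9998 F3131
M5
G00 X37.9674 Y60.2064
M3 S172
G1 X36.6970 Y64.1163 F3131
G1 X33.3710 Y66.5328 F3131
G1 X29.2598 Y66.5328 F3131
G1 X25.9338 Y64.1163 F3131
G1 X24.6634 Y60.2064 F3131
G1 X25.9338 Y56.2965 F3131
G1 X29.2598 Y53.8800 F3131
G1 X33.3710 Y53.8800 F3131
G1 X36.6970 Y56.2965 F3131
G1 X37.9674 Y60.2064 F3131
M5
G00 X48.1667 Y28.7738
M3 S492
G1 X49.4452 Y22.9506 F2100
G1 X55.4180 Y20.9626 F2100
G1 X66.0849 Y22.8101 F2100
G1 X81.4460 Y28.4929 F2100
G1 X101.5013 Y38.0110 F2100
M5
G00 X47.8764 Y128.5607
M3 S492
G1 X52.8676 Y135.4624 F2100
M5
G00 X0.0000 Y0.0000

Since the viewBox matches the mm dimensions, user units are millimetres directly. The only transform is the Y-flip y_m = 156.5957 − y_svg.

Shape 1 is a cubic bezier drawn with `<path>`. Its stroke #ff8800 means score at S492, F2100. After flipping Y the toolpath is (102.6560,47.8004) → (107.3303,45.2558) → (96.1606,34.8914) → (76.9954,23.3575) → (57.6834,17.3044) → (46.0731,23.3823).

Shape 2 is a quadratic bezier drawn with `<path>`. Its stroke #008000 means engrave at S172, F3131. After flipping Y the toolpath is (100.9149,92.1492) → (98.4128,71.9972) → (96.9608,57.0062) → (96.5590,47.1763) → (97.2074,42.5075) → (98.9059,42.9998).

Shape 3 is a circle drawn with `<circle>`. Its stroke #008000 means engrave at S172, F3131. After flipping Y the toolpath is (37.9674,60.2064) → (36.6970,64.1163) → (33.3710,66.5328) → (29.2598,66.5328) → (25.9338,64.1163) → (24.6634,60.2064) → (25.9338,56.2965) → (29.2598,53.8800) → (33.3710,53.8800) → (36.6970,56.2965) → (37.9674,60.2064), returning to the start.

Shape 4 is a quadratic bezier drawn with `<path>`. Its stroke #ff8800 means score at S492, F2100. After flipping Y the toolpath is (48.1667,28.7738) → (49.4452,22.9506) → (55.4180,20.9626) → (66.0849,22.8101) → (81.4460,28.4929) → (101.5013,38.0110).

Shape 5 is a line segment drawn with `<line>`. Its stroke #ff8800 means score at S492, F2100. After flipping Y the toolpath is (47.8764,128.5607) → (52.8676,135.4624).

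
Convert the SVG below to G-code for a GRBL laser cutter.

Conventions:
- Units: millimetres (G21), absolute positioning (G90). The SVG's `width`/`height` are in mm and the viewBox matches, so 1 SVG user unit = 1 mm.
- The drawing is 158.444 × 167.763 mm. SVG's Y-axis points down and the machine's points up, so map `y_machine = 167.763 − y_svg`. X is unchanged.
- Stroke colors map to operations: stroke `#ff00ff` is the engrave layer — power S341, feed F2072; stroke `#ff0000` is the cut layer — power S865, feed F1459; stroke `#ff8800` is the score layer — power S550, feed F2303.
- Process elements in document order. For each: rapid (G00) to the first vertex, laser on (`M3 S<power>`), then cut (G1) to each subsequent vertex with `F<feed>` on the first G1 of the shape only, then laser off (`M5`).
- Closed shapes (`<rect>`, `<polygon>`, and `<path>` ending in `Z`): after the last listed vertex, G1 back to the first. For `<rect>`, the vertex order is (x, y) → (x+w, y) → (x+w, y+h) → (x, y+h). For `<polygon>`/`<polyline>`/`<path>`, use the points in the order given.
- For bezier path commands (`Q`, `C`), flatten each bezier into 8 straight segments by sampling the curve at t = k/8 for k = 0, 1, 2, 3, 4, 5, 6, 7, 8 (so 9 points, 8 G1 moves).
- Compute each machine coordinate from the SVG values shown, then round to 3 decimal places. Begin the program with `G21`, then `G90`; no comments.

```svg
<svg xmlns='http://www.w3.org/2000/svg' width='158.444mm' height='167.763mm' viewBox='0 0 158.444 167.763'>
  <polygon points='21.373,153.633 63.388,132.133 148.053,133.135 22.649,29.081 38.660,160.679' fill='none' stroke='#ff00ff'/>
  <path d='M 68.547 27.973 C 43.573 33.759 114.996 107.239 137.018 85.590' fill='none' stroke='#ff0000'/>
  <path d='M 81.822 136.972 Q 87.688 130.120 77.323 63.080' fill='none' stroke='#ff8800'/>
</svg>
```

1 u = 1 mm; y_m = 167.763 − y.

[1] `<polygon>` closed polygon, #ff00ff→engrave S341 F2072: (21.373,14.130) → (63.388,35.630) → (148.053,34.628) → (22.649,138.682) → (38.660,7.084) → (21.373,14.130) (closed)

[2] `<path>` cubic bezier, #ff0000→cut S865 F1459: (68.547,139.790) → (63.416,134.765) → (65.613,125.302) → (73.430,113.309) → (85.159,100.693) → (99.091,89.364) → (113.517,81.229) → (126.729,78.196) → (137.018,82.173)

[3] `<path>` quadratic bezier, #ff8800→score S550 F2303: (81.822,30.791) → (83.035,33.444) → (83.741,37.979) → (83.939,44.394) → (83.630,52.690) → (82.814,62.867) → (81.491,74.925) → (79.661,88.863) → (77.323,104.683)

G21
G90
G00 X21.373 Y14.130
M3 S341
G1 X63.388 Y35.630 F2072
G1 X148.053 Y34.628
G1 X22.649 Y138.682
G1 X38.660 Y7.084
G1 X21.373 Y14.130
M5
G00 X68.547 Y139.790
M3 S865
G1 X63.416 Y134.765 F1459
G1 X65.613 Y125.302
G1 X73.430 Y113.309
G1 X85.159 Y100.693
G1 X99.091 Y89.364
G1 X113.517 Y81.229
G1 X126.729 Y78.196
G1 X137.018 Y82.173
M5
G00 X81.822 Y30.791
M3 S550
G1 X83.035 Y33.444 F2303
G1 X83.741 Y37.979
G1 X83.939 Y44.394
G1 X83.630 Y52.690
G1 X82.814 Y62.867
G1 X81.491 Y74.925
G1 X79.661 Y88.863
G1 X77.323 Y104.683
M5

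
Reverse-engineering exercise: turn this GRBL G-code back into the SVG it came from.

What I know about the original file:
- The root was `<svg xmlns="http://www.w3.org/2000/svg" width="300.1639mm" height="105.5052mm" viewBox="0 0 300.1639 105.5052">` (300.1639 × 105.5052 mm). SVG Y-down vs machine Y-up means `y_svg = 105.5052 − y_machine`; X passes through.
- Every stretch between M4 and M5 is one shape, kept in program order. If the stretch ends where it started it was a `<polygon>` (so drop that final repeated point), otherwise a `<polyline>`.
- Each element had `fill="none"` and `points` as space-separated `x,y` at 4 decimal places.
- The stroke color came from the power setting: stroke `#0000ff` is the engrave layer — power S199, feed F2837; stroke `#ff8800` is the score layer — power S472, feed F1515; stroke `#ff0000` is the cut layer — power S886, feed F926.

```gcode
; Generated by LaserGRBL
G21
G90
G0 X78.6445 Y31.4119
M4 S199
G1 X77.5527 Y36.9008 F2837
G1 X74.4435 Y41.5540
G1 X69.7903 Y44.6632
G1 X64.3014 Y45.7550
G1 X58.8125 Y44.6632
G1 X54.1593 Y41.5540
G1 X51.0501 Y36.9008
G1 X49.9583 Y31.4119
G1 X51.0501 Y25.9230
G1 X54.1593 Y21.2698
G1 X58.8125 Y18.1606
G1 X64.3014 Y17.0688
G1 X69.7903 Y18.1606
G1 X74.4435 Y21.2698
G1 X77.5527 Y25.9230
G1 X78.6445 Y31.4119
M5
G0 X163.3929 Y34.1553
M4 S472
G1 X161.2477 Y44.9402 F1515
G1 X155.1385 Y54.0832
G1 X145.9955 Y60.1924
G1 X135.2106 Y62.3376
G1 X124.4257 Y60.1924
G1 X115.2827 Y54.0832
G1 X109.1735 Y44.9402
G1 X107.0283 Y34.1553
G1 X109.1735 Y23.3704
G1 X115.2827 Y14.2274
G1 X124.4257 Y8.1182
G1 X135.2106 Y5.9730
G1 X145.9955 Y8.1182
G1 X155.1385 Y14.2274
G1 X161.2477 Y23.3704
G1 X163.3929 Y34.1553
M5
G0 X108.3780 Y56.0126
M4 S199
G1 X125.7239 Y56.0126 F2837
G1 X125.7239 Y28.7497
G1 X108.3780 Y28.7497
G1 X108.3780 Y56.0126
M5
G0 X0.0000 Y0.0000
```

Each laser-on run becomes one SVG element. Flip Y back into SVG space with y_svg = 105.5052 − y_machine.

Run 1: power S199 maps to stroke `#0000ff` (engrave). The run returns to its start, so emit a `<polygon>` with points (Y-flipped): 78.6445,74.0933 77.5527,68.6044 74.4435,63.9512 69.7903,60.8420 64.3014,59.7502 58.8125,60.8420 54.1593,63.9512 51.0501,68.6044 49.9583,74.0933 51.0501,79.5822 54.1593,84.2354 58.8125,87.3446 64.3014,88.4364 69.7903,87.3446 74.4435,84.2354 77.5527,79.5822.

Run 2: power S472 maps to stroke `#ff8800` (score). The run returns to its start, so emit a `<polygon>` with points (Y-flipped): 163.3929,71.3499 161.2477,60.5650 155.1385,51.4220 145.9955,45.3128 135.2106,43.1676 124.4257,45.3128 115.2827,51.4220 109.1735,60.5650 107.0283,71.3499 109.1735,82.1348 115.2827,91.2778 124.4257,97.3870 135.2106,99.5322 145.9955,97.3870 155.1385,91.2778 161.2477,82.1348.

Run 3: S199 ⇒ engrave layer `#0000ff`. The run returns to its start, so emit a `<polygon>` with points (Y-flipped): 108.3780,49.4926 125.7239,49.4926 125.7239,76.7555 108.3780,76.7555.

<svg xmlns="http://www.w3.org/2000/svg" width="300.1639mm" height="105.5052mm" viewBox="0 0 300.1639 105.5052">
  <polygon points="78.6445,74.0933 77.5527,68.6044 74.4435,63.9512 69.7903,60.8420 64.3014,59.7502 58.8125,60.8420 54.1593,63.9512 51.0501,68.6044 49.9583,74.0933 51.0501,79.5822 54.1593,84.2354 58.8125,87.3446 64.3014,88.4364 69.7903,87.3446 74.4435,84.2354 77.5527,79.5822" fill="none" stroke="#0000ff"/>
  <polygon points="163.3929,71.3499 161.2477,60.5650 155.1385,51.4220 145.9955,45.3128 135.2106,43.1676 124.4257,45.3128 115.2827,51.4220 109.1735,60.5650 107.0283,71.3499 109.1735,82.1348 115.2827,91.2778 124.4257,97.3870 135.2106,99.5322 145.9955,97.3870 155.1385,91.2778 161.2477,82.1348" fill="none" stroke="#ff8800"/>
  <polygon points="108.3780,49.4926 125.7239,49.4926 125.7239,76.7555 108.3780,76.7555" fill="none" stroke="#0000ff"/>
</svg>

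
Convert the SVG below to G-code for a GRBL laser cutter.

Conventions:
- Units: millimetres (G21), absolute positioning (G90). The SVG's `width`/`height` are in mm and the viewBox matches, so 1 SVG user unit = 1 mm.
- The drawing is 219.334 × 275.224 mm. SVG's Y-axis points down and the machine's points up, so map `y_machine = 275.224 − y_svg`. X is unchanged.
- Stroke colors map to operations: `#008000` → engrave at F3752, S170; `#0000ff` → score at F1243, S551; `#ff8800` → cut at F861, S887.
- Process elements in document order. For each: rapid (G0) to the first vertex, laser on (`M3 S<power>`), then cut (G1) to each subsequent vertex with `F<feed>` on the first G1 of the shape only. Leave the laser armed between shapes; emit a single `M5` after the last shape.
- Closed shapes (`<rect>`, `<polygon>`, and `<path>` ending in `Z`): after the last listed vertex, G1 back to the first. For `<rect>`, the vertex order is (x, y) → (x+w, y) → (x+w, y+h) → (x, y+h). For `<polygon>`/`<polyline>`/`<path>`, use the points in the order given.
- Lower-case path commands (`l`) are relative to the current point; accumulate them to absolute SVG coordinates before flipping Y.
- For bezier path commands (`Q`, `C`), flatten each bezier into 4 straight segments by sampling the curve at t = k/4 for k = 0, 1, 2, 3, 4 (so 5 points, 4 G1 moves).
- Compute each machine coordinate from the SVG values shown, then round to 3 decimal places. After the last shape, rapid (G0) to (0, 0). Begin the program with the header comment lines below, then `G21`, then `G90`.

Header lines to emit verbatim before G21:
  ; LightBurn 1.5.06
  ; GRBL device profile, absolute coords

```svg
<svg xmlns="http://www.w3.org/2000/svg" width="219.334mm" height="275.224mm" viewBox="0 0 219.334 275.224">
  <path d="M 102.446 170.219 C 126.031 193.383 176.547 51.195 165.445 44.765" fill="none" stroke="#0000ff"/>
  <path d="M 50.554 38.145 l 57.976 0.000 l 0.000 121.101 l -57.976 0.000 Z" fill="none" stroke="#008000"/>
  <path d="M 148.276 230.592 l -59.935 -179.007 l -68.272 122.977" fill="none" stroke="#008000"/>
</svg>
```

1 u = 1 mm; y_m = 275.224 − y.

[1] `<path>` cubic bezier, #0000ff→score S551 F1243: (102.446,105.005) → (123.801,113.931) → (146.953,156.634) → (163.602,204.887) → (165.445,230.459)

[2] `<path>` rectangle, #008000→engrave S170 F3752: (50.554,237.079) → (108.530,237.079) → (108.530,115.978) → (50.554,115.978) → (50.554,237.079) (closed)

[3] `<path>` open polyline, #008000→engrave S170 F3752: (148.276,44.632) → (88.341,223.639) → (20.069,100.662)

; LightBurn 1.5.06
; GRBL device profile, absolute coords
G21
G90
G0 X102.446 Y105.005
M3 S551
G1 X123.801 Y113.931 F1243
G1 X146.953 Y156.634
G1 X163.602 Y204.887
G1 X165.445 Y230.459
G0 X50.554 Y237.079
M3 S170
G1 X108.530 Y237.079 F3752
G1 X108.530 Y115.978
G1 X50.554 Y115.978
G1 X50.554 Y237.079
G0 X148.276 Y44.632
M3 S170
G1 X88.341 Y223.639 F3752
G1 X20.069 Y100.662
M5
G0 X0.000 Y0.000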